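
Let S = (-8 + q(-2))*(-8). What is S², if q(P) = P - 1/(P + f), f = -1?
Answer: 53824/9 ≈ 5980.4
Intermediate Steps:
q(P) = P - 1/(-1 + P) (q(P) = P - 1/(P - 1) = P - 1/(-1 + P))
S = 232/3 (S = (-8 + (-1 + (-2)² - 1*(-2))/(-1 - 2))*(-8) = (-8 + (-1 + 4 + 2)/(-3))*(-8) = (-8 - ⅓*5)*(-8) = (-8 - 5/3)*(-8) = -29/3*(-8) = 232/3 ≈ 77.333)
S² = (232/3)² = 53824/9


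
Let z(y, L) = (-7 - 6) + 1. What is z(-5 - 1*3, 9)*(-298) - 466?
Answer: 3110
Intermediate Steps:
z(y, L) = -12 (z(y, L) = -13 + 1 = -12)
z(-5 - 1*3, 9)*(-298) - 466 = -12*(-298) - 466 = 3576 - 466 = 3110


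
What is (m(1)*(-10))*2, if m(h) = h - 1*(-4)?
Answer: -100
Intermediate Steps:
m(h) = 4 + h (m(h) = h + 4 = 4 + h)
(m(1)*(-10))*2 = ((4 + 1)*(-10))*2 = (5*(-10))*2 = -50*2 = -100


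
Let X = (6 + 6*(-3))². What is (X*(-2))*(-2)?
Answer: 576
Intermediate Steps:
X = 144 (X = (6 - 18)² = (-12)² = 144)
(X*(-2))*(-2) = (144*(-2))*(-2) = -288*(-2) = 576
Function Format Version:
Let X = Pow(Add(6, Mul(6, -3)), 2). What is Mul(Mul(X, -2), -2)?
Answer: 576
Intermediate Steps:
X = 144 (X = Pow(Add(6, -18), 2) = Pow(-12, 2) = 144)
Mul(Mul(X, -2), -2) = Mul(Mul(144, -2), -2) = Mul(-288, -2) = 576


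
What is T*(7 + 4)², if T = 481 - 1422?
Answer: -113861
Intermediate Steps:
T = -941
T*(7 + 4)² = -941*(7 + 4)² = -941*11² = -941*121 = -113861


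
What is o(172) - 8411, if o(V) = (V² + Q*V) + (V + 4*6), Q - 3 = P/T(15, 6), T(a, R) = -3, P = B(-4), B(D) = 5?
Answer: 64795/3 ≈ 21598.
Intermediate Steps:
P = 5
Q = 4/3 (Q = 3 + 5/(-3) = 3 + 5*(-⅓) = 3 - 5/3 = 4/3 ≈ 1.3333)
o(V) = 24 + V² + 7*V/3 (o(V) = (V² + 4*V/3) + (V + 4*6) = (V² + 4*V/3) + (V + 24) = (V² + 4*V/3) + (24 + V) = 24 + V² + 7*V/3)
o(172) - 8411 = (24 + 172² + (7/3)*172) - 8411 = (24 + 29584 + 1204/3) - 8411 = 90028/3 - 8411 = 64795/3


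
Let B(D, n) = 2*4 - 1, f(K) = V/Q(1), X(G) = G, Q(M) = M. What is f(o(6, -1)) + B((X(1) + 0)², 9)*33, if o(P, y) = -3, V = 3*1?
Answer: 234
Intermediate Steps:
V = 3
f(K) = 3 (f(K) = 3/1 = 3*1 = 3)
B(D, n) = 7 (B(D, n) = 8 - 1 = 7)
f(o(6, -1)) + B((X(1) + 0)², 9)*33 = 3 + 7*33 = 3 + 231 = 234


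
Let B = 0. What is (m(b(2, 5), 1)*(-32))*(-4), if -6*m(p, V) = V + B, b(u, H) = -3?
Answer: -64/3 ≈ -21.333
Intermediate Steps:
m(p, V) = -V/6 (m(p, V) = -(V + 0)/6 = -V/6)
(m(b(2, 5), 1)*(-32))*(-4) = (-⅙*1*(-32))*(-4) = -⅙*(-32)*(-4) = (16/3)*(-4) = -64/3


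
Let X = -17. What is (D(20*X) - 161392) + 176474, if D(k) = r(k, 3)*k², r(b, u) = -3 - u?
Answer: -678518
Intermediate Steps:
D(k) = -6*k² (D(k) = (-3 - 1*3)*k² = (-3 - 3)*k² = -6*k²)
(D(20*X) - 161392) + 176474 = (-6*(20*(-17))² - 161392) + 176474 = (-6*(-340)² - 161392) + 176474 = (-6*115600 - 161392) + 176474 = (-693600 - 161392) + 176474 = -854992 + 176474 = -678518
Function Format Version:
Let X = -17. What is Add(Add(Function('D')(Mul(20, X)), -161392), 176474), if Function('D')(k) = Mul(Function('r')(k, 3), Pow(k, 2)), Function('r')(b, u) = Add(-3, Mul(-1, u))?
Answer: -678518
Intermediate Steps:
Function('D')(k) = Mul(-6, Pow(k, 2)) (Function('D')(k) = Mul(Add(-3, Mul(-1, 3)), Pow(k, 2)) = Mul(Add(-3, -3), Pow(k, 2)) = Mul(-6, Pow(k, 2)))
Add(Add(Function('D')(Mul(20, X)), -161392), 176474) = Add(Add(Mul(-6, Pow(Mul(20, -17), 2)), -161392), 176474) = Add(Add(Mul(-6, Pow(-340, 2)), -161392), 176474) = Add(Add(Mul(-6, 115600), -161392), 176474) = Add(Add(-693600, -161392), 176474) = Add(-854992, 176474) = -678518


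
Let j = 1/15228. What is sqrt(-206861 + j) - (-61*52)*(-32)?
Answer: -101504 + I*sqrt(148053727429)/846 ≈ -1.015e+5 + 454.82*I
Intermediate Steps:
j = 1/15228 ≈ 6.5668e-5
sqrt(-206861 + j) - (-61*52)*(-32) = sqrt(-206861 + 1/15228) - (-61*52)*(-32) = sqrt(-3150079307/15228) - (-3172)*(-32) = I*sqrt(148053727429)/846 - 1*101504 = I*sqrt(148053727429)/846 - 101504 = -101504 + I*sqrt(148053727429)/846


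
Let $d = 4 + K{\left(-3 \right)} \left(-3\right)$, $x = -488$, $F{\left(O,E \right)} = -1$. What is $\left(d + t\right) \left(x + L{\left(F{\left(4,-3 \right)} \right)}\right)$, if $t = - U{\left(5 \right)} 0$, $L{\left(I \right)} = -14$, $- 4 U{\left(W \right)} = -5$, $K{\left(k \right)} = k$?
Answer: $-6526$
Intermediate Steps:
$U{\left(W \right)} = \frac{5}{4}$ ($U{\left(W \right)} = \left(- \frac{1}{4}\right) \left(-5\right) = \frac{5}{4}$)
$d = 13$ ($d = 4 - -9 = 4 + 9 = 13$)
$t = 0$ ($t = \left(-1\right) \frac{5}{4} \cdot 0 = \left(- \frac{5}{4}\right) 0 = 0$)
$\left(d + t\right) \left(x + L{\left(F{\left(4,-3 \right)} \right)}\right) = \left(13 + 0\right) \left(-488 - 14\right) = 13 \left(-502\right) = -6526$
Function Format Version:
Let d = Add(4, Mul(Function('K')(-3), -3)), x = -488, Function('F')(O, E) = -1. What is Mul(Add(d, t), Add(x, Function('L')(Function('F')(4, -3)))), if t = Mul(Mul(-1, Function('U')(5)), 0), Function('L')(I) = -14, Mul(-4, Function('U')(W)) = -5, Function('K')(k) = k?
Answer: -6526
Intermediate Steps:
Function('U')(W) = Rational(5, 4) (Function('U')(W) = Mul(Rational(-1, 4), -5) = Rational(5, 4))
d = 13 (d = Add(4, Mul(-3, -3)) = Add(4, 9) = 13)
t = 0 (t = Mul(Mul(-1, Rational(5, 4)), 0) = Mul(Rational(-5, 4), 0) = 0)
Mul(Add(d, t), Add(x, Function('L')(Function('F')(4, -3)))) = Mul(Add(13, 0), Add(-488, -14)) = Mul(13, -502) = -6526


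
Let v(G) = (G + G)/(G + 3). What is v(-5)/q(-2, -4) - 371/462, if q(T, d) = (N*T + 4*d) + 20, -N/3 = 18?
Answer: -2803/3696 ≈ -0.75839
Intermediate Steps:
N = -54 (N = -3*18 = -54)
q(T, d) = 20 - 54*T + 4*d (q(T, d) = (-54*T + 4*d) + 20 = 20 - 54*T + 4*d)
v(G) = 2*G/(3 + G) (v(G) = (2*G)/(3 + G) = 2*G/(3 + G))
v(-5)/q(-2, -4) - 371/462 = (2*(-5)/(3 - 5))/(20 - 54*(-2) + 4*(-4)) - 371/462 = (2*(-5)/(-2))/(20 + 108 - 16) - 371*1/462 = (2*(-5)*(-1/2))/112 - 53/66 = 5*(1/112) - 53/66 = 5/112 - 53/66 = -2803/3696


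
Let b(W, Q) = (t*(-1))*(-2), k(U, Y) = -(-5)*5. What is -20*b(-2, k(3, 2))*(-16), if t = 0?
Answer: 0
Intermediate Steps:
k(U, Y) = 25 (k(U, Y) = -1*(-25) = 25)
b(W, Q) = 0 (b(W, Q) = (0*(-1))*(-2) = 0*(-2) = 0)
-20*b(-2, k(3, 2))*(-16) = -20*0*(-16) = 0*(-16) = 0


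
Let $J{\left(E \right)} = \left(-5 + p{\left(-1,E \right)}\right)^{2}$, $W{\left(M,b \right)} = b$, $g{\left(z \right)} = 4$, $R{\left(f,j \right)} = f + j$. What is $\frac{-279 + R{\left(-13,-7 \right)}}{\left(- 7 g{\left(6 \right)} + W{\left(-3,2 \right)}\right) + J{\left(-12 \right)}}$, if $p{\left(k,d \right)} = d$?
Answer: $- \frac{299}{263} \approx -1.1369$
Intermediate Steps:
$J{\left(E \right)} = \left(-5 + E\right)^{2}$
$\frac{-279 + R{\left(-13,-7 \right)}}{\left(- 7 g{\left(6 \right)} + W{\left(-3,2 \right)}\right) + J{\left(-12 \right)}} = \frac{-279 - 20}{\left(\left(-7\right) 4 + 2\right) + \left(-5 - 12\right)^{2}} = \frac{-279 - 20}{\left(-28 + 2\right) + \left(-17\right)^{2}} = - \frac{299}{-26 + 289} = - \frac{299}{263}$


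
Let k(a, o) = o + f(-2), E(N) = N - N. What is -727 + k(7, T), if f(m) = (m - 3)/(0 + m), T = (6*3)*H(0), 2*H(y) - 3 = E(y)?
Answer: -1395/2 ≈ -697.50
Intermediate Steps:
E(N) = 0
H(y) = 3/2 (H(y) = 3/2 + (1/2)*0 = 3/2 + 0 = 3/2)
T = 27 (T = (6*3)*(3/2) = 18*(3/2) = 27)
f(m) = (-3 + m)/m
k(a, o) = 5/2 + o (k(a, o) = o + (-3 - 2)/(-2) = o - 1/2*(-5) = o + 5/2 = 5/2 + o)
-727 + k(7, T) = -727 + (5/2 + 27) = -727 + 59/2 = -1395/2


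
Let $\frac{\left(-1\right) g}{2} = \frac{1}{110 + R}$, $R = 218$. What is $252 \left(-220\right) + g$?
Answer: $- \frac{9092161}{164} \approx -55440.0$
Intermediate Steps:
$g = - \frac{1}{164}$ ($g = - \frac{2}{110 + 218} = - \frac{2}{328} = \left(-2\right) \frac{1}{328} = - \frac{1}{164} \approx -0.0060976$)
$252 \left(-220\right) + g = 252 \left(-220\right) - \frac{1}{164} = -55440 - \frac{1}{164} = - \frac{9092161}{164}$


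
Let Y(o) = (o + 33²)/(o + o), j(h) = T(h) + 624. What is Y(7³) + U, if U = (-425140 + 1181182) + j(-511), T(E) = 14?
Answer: 259541956/343 ≈ 7.5668e+5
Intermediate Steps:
j(h) = 638 (j(h) = 14 + 624 = 638)
U = 756680 (U = (-425140 + 1181182) + 638 = 756042 + 638 = 756680)
Y(o) = (1089 + o)/(2*o) (Y(o) = (o + 1089)/((2*o)) = (1089 + o)*(1/(2*o)) = (1089 + o)/(2*o))
Y(7³) + U = (1089 + 7³)/(2*(7³)) + 756680 = (½)*(1089 + 343)/343 + 756680 = (½)*(1/343)*1432 + 756680 = 716/343 + 756680 = 259541956/343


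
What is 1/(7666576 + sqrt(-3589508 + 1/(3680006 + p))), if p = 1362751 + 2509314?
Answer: 57898526278896/443883479113372651163 - 3*I*sqrt(22747021846518469973)/443883479113372651163 ≈ 1.3044e-7 - 3.2234e-11*I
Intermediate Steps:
p = 3872065
1/(7666576 + sqrt(-3589508 + 1/(3680006 + p))) = 1/(7666576 + sqrt(-3589508 + 1/(3680006 + 3872065))) = 1/(7666576 + sqrt(-3589508 + 1/7552071)) = 1/(7666576 + sqrt(-27108219271067/7552071)) = 1/(7666576 + I*sqrt(22747021846518469973)/2517357)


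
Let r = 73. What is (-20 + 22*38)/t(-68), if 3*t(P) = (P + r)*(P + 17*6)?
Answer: 72/5 ≈ 14.400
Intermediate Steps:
t(P) = (73 + P)*(102 + P)/3 (t(P) = ((P + 73)*(P + 17*6))/3 = ((73 + P)*(P + 102))/3 = ((73 + P)*(102 + P))/3 = (73 + P)*(102 + P)/3)
(-20 + 22*38)/t(-68) = (-20 + 22*38)/(2482 + (⅓)*(-68)² + (175/3)*(-68)) = (-20 + 836)/(2482 + (⅓)*4624 - 11900/3) = 816/(2482 + 4624/3 - 11900/3) = 816/(170/3) = 816*(3/170) = 72/5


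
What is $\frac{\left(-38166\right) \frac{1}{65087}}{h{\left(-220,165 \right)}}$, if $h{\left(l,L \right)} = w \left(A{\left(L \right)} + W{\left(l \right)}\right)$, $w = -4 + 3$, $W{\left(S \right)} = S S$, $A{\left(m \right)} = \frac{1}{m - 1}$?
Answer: $\frac{2086408}{172211545429} \approx 1.2115 \cdot 10^{-5}$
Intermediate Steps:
$A{\left(m \right)} = \frac{1}{-1 + m}$
$W{\left(S \right)} = S^{2}$
$w = -1$
$h{\left(l,L \right)} = - l^{2} - \frac{1}{-1 + L}$ ($h{\left(l,L \right)} = - (\frac{1}{-1 + L} + l^{2}) = - (l^{2} + \frac{1}{-1 + L}) = - l^{2} - \frac{1}{-1 + L}$)
$\frac{\left(-38166\right) \frac{1}{65087}}{h{\left(-220,165 \right)}} = \frac{\left(-38166\right) \frac{1}{65087}}{\frac{1}{-1 + 165} \left(-1 + \left(-220\right)^{2} \left(1 - 165\right)\right)} = \frac{\left(-38166\right) \frac{1}{65087}}{\frac{1}{164} \left(-1 + 48400 \left(1 - 165\right)\right)} = - \frac{38166}{65087 \frac{-1 + 48400 \left(-164\right)}{164}} = - \frac{38166}{65087 \frac{-1 - 7937600}{164}} = - \frac{38166}{65087 \cdot \frac{1}{164} \left(-7937601\right)} = - \frac{38166}{65087 \left(- \frac{7937601}{164}\right)} = \left(- \frac{38166}{65087}\right) \left(- \frac{164}{7937601}\right) = \frac{2086408}{172211545429}$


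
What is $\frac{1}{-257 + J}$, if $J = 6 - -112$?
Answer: $- \frac{1}{139} \approx -0.0071942$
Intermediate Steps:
$J = 118$ ($J = 6 + 112 = 118$)
$\frac{1}{-257 + J} = \frac{1}{-257 + 118} = \frac{1}{-139} = - \frac{1}{139}$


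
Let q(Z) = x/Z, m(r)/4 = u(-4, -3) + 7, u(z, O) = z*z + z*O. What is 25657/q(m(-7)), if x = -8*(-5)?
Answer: 179599/2 ≈ 89800.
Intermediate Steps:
u(z, O) = z² + O*z
x = 40
m(r) = 140 (m(r) = 4*(-4*(-3 - 4) + 7) = 4*(-4*(-7) + 7) = 4*(28 + 7) = 4*35 = 140)
q(Z) = 40/Z
25657/q(m(-7)) = 25657/((40/140)) = 25657/((40*(1/140))) = 25657/(2/7) = 25657*(7/2) = 179599/2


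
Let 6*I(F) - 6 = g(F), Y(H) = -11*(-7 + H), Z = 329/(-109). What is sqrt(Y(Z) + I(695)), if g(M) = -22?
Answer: 2*sqrt(2874657)/327 ≈ 10.370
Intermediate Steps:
Z = -329/109 (Z = 329*(-1/109) = -329/109 ≈ -3.0183)
Y(H) = 77 - 11*H
I(F) = -8/3 (I(F) = 1 + (1/6)*(-22) = 1 - 11/3 = -8/3)
sqrt(Y(Z) + I(695)) = sqrt((77 - 11*(-329/109)) - 8/3) = sqrt((77 + 3619/109) - 8/3) = sqrt(12012/109 - 8/3) = sqrt(35164/327) = 2*sqrt(2874657)/327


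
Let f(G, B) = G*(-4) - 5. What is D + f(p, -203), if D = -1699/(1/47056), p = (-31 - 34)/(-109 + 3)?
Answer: -4237252027/53 ≈ -7.9948e+7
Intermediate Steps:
p = 65/106 (p = -65/(-106) = -65*(-1/106) = 65/106 ≈ 0.61321)
f(G, B) = -5 - 4*G (f(G, B) = -4*G - 5 = -5 - 4*G)
D = -79948144 (D = -1699/1/47056 = -1699*47056 = -79948144)
D + f(p, -203) = -79948144 + (-5 - 4*65/106) = -79948144 + (-5 - 130/53) = -79948144 - 395/53 = -4237252027/53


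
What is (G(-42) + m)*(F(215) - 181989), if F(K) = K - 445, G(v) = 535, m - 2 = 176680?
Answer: -32292304523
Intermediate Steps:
m = 176682 (m = 2 + 176680 = 176682)
F(K) = -445 + K
(G(-42) + m)*(F(215) - 181989) = (535 + 176682)*((-445 + 215) - 181989) = 177217*(-230 - 181989) = 177217*(-182219) = -32292304523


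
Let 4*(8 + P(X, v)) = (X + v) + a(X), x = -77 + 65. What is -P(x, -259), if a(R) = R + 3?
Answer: 78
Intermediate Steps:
x = -12
a(R) = 3 + R
P(X, v) = -29/4 + X/2 + v/4 (P(X, v) = -8 + ((X + v) + (3 + X))/4 = -8 + (3 + v + 2*X)/4 = -8 + (¾ + X/2 + v/4) = -29/4 + X/2 + v/4)
-P(x, -259) = -(-29/4 + (½)*(-12) + (¼)*(-259)) = -(-29/4 - 6 - 259/4) = -1*(-78) = 78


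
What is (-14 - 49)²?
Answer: 3969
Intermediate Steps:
(-14 - 49)² = (-63)² = 3969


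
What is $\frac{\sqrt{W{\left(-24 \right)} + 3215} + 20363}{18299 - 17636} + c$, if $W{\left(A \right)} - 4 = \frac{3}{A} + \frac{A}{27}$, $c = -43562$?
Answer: $- \frac{28861243}{663} + \frac{\sqrt{463390}}{7956} \approx -43531.0$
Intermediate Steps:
$W{\left(A \right)} = 4 + \frac{3}{A} + \frac{A}{27}$ ($W{\left(A \right)} = 4 + \left(\frac{3}{A} + \frac{A}{27}\right) = 4 + \frac{3}{A} + \frac{A}{27}$)
$\frac{\sqrt{W{\left(-24 \right)} + 3215} + 20363}{18299 - 17636} + c = \frac{\sqrt{\left(4 + \frac{3}{-24} + \frac{1}{27} \left(-24\right)\right) + 3215} + 20363}{18299 - 17636} - 43562 = \frac{\sqrt{\left(4 + 3 \left(- \frac{1}{24}\right) - \frac{8}{9}\right) + 3215} + 20363}{663} - 43562 = \left(\sqrt{\left(4 - \frac{1}{8} - \frac{8}{9}\right) + 3215} + 20363\right) \frac{1}{663} - 43562 = \left(\sqrt{\frac{215}{72} + 3215} + 20363\right) \frac{1}{663} - 43562 = \left(\sqrt{\frac{231695}{72}} + 20363\right) \frac{1}{663} - 43562 = \left(\frac{\sqrt{463390}}{12} + 20363\right) \frac{1}{663} - 43562 = \left(20363 + \frac{\sqrt{463390}}{12}\right) \frac{1}{663} - 43562 = \left(\frac{20363}{663} + \frac{\sqrt{463390}}{7956}\right) - 43562 = - \frac{28861243}{663} + \frac{\sqrt{463390}}{7956}$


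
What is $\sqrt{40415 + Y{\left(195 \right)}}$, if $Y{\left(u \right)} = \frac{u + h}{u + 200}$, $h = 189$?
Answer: $\frac{\sqrt{6305902055}}{395} \approx 201.04$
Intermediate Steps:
$Y{\left(u \right)} = \frac{189 + u}{200 + u}$ ($Y{\left(u \right)} = \frac{u + 189}{u + 200} = \frac{189 + u}{200 + u}$)
$\sqrt{40415 + Y{\left(195 \right)}} = \sqrt{40415 + \frac{189 + 195}{200 + 195}} = \sqrt{40415 + \frac{1}{395} \cdot 384} = \sqrt{40415 + \frac{384}{395}} = \sqrt{\frac{15964309}{395}} = \frac{\sqrt{6305902055}}{395}$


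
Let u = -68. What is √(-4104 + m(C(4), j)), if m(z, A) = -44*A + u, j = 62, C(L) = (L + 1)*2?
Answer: 10*I*√69 ≈ 83.066*I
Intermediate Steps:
C(L) = 2 + 2*L (C(L) = (1 + L)*2 = 2 + 2*L)
m(z, A) = -68 - 44*A (m(z, A) = -44*A - 68 = -68 - 44*A)
√(-4104 + m(C(4), j)) = √(-4104 + (-68 - 44*62)) = √(-4104 + (-68 - 2728)) = √(-4104 - 2796) = √(-6900) = 10*I*√69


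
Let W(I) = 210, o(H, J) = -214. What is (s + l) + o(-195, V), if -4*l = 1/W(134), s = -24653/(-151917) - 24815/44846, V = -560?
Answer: -68162568871799/317933923160 ≈ -214.39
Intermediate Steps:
s = -2664231917/6812869782 (s = -24653*(-1/151917) - 24815*1/44846 = 24653/151917 - 24815/44846 = -2664231917/6812869782 ≈ -0.39106)
l = -1/840 (l = -¼/210 = -¼*1/210 = -1/840 ≈ -0.0011905)
(s + l) + o(-195, V) = (-2664231917/6812869782 - 1/840) - 214 = -124709315559/317933923160 - 214 = -68162568871799/317933923160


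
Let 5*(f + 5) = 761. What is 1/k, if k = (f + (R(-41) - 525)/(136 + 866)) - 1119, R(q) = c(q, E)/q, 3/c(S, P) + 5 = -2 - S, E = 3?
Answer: -2327980/2263550719 ≈ -0.0010285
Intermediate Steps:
f = 736/5 (f = -5 + (1/5)*761 = -5 + 761/5 = 736/5 ≈ 147.20)
c(S, P) = 3/(-7 - S) (c(S, P) = 3/(-5 + (-2 - S)) = 3/(-7 - S))
R(q) = -3/(q*(7 + q)) (R(q) = (-3/(7 + q))/q = -3/(q*(7 + q)))
k = -2263550719/2327980 (k = (736/5 + (-3/(-41*(7 - 41)) - 525)/(136 + 866)) - 1119 = (736/5 + (-3*(-1/41)/(-34) - 525)/1002) - 1119 = (736/5 + (-3*(-1/41)*(-1/34) - 525)*(1/1002)) - 1119 = (736/5 + (-3/1394 - 525)*(1/1002)) - 1119 = (736/5 - 731853/1394*1/1002) - 1119 = (736/5 - 243951/465596) - 1119 = 341458901/2327980 - 1119 = -2263550719/2327980 ≈ -972.32)
1/k = 1/(-2263550719/2327980) = -2327980/2263550719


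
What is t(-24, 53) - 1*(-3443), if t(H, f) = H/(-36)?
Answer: 10331/3 ≈ 3443.7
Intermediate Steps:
t(H, f) = -H/36 (t(H, f) = H*(-1/36) = -H/36)
t(-24, 53) - 1*(-3443) = -1/36*(-24) - 1*(-3443) = ⅔ + 3443 = 10331/3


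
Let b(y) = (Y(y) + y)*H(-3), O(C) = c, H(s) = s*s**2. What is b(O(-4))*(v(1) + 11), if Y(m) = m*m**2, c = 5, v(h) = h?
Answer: -42120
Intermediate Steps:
H(s) = s**3
O(C) = 5
Y(m) = m**3
b(y) = -27*y - 27*y**3 (b(y) = (y**3 + y)*(-3)**3 = (y + y**3)*(-27) = -27*y - 27*y**3)
b(O(-4))*(v(1) + 11) = (27*5*(-1 - 1*5**2))*(1 + 11) = (27*5*(-1 - 1*25))*12 = (27*5*(-1 - 25))*12 = (27*5*(-26))*12 = -3510*12 = -42120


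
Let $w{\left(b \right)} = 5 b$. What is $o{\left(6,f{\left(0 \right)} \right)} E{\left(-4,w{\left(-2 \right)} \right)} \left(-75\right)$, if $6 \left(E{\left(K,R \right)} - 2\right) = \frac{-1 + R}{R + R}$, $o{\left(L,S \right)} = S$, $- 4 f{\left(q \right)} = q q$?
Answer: $0$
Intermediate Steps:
$f{\left(q \right)} = - \frac{q^{2}}{4}$ ($f{\left(q \right)} = - \frac{q q}{4} = - \frac{q^{2}}{4}$)
$E{\left(K,R \right)} = 2 + \frac{-1 + R}{12 R}$ ($E{\left(K,R \right)} = 2 + \frac{\left(-1 + R\right) \frac{1}{R + R}}{6} = 2 + \frac{\left(-1 + R\right) \frac{1}{2 R}}{6} = 2 + \frac{\frac{1}{2} \frac{1}{R} \left(-1 + R\right)}{6} = 2 + \frac{-1 + R}{12 R}$)
$o{\left(6,f{\left(0 \right)} \right)} E{\left(-4,w{\left(-2 \right)} \right)} \left(-75\right) = - \frac{0^{2}}{4} \frac{-1 + 25 \cdot 5 \left(-2\right)}{12 \cdot 5 \left(-2\right)} \left(-75\right) = \left(- \frac{1}{4}\right) 0 \frac{-1 + 25 \left(-10\right)}{12 \left(-10\right)} \left(-75\right) = 0 \cdot \frac{1}{12} \left(- \frac{1}{10}\right) \left(-1 - 250\right) \left(-75\right) = 0 \cdot \frac{1}{12} \left(- \frac{1}{10}\right) \left(-251\right) \left(-75\right) = 0 \cdot \frac{251}{120} \left(-75\right) = 0 \left(-75\right) = 0$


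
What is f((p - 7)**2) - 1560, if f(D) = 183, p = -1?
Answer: -1377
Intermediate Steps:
f((p - 7)**2) - 1560 = 183 - 1560 = -1377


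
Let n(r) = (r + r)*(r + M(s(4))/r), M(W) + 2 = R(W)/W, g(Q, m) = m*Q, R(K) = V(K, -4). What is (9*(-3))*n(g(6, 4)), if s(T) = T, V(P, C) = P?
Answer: -31050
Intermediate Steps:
R(K) = K
g(Q, m) = Q*m
M(W) = -1 (M(W) = -2 + W/W = -2 + 1 = -1)
n(r) = 2*r*(r - 1/r) (n(r) = (r + r)*(r - 1/r) = (2*r)*(r - 1/r) = 2*r*(r - 1/r))
(9*(-3))*n(g(6, 4)) = (9*(-3))*(-2 + 2*(6*4)²) = -27*(-2 + 2*24²) = -27*(-2 + 2*576) = -27*(-2 + 1152) = -27*1150 = -31050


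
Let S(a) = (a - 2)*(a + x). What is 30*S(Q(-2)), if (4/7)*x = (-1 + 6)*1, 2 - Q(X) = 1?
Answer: -585/2 ≈ -292.50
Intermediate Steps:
Q(X) = 1 (Q(X) = 2 - 1*1 = 2 - 1 = 1)
x = 35/4 (x = 7*((-1 + 6)*1)/4 = 7*(5*1)/4 = (7/4)*5 = 35/4 ≈ 8.7500)
S(a) = (-2 + a)*(35/4 + a) (S(a) = (a - 2)*(a + 35/4) = (-2 + a)*(35/4 + a))
30*S(Q(-2)) = 30*(-35/2 + 1² + (27/4)*1) = 30*(-35/2 + 1 + 27/4) = 30*(-39/4) = -585/2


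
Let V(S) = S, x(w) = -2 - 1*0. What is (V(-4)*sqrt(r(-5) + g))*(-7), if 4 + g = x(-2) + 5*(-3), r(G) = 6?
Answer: 28*I*sqrt(15) ≈ 108.44*I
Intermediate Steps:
x(w) = -2 (x(w) = -2 + 0 = -2)
g = -21 (g = -4 + (-2 + 5*(-3)) = -4 + (-2 - 15) = -4 - 17 = -21)
(V(-4)*sqrt(r(-5) + g))*(-7) = -4*sqrt(6 - 21)*(-7) = -4*I*sqrt(15)*(-7) = 28*I*sqrt(15)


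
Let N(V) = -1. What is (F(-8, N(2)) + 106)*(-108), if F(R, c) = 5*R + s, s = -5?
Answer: -6588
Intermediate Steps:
F(R, c) = -5 + 5*R (F(R, c) = 5*R - 5 = -5 + 5*R)
(F(-8, N(2)) + 106)*(-108) = ((-5 + 5*(-8)) + 106)*(-108) = ((-5 - 40) + 106)*(-108) = (-45 + 106)*(-108) = 61*(-108) = -6588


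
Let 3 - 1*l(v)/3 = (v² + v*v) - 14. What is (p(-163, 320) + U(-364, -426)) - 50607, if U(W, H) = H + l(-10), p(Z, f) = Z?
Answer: -51745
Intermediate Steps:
l(v) = 51 - 6*v² (l(v) = 9 - 3*((v² + v*v) - 14) = 9 - 3*((v² + v²) - 14) = 9 - 3*(2*v² - 14) = 9 - 3*(-14 + 2*v²) = 9 + (42 - 6*v²) = 51 - 6*v²)
U(W, H) = -549 + H (U(W, H) = H + (51 - 6*(-10)²) = H + (51 - 6*100) = H + (51 - 600) = H - 549 = -549 + H)
(p(-163, 320) + U(-364, -426)) - 50607 = (-163 + (-549 - 426)) - 50607 = (-163 - 975) - 50607 = -1138 - 50607 = -51745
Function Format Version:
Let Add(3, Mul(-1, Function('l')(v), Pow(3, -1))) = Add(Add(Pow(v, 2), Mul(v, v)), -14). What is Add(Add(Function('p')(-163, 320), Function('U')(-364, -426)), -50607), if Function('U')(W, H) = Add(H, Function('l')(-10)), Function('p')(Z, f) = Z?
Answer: -51745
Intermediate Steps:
Function('l')(v) = Add(51, Mul(-6, Pow(v, 2))) (Function('l')(v) = Add(9, Mul(-3, Add(Add(Pow(v, 2), Mul(v, v)), -14))) = Add(9, Mul(-3, Add(Add(Pow(v, 2), Pow(v, 2)), -14))) = Add(9, Mul(-3, Add(Mul(2, Pow(v, 2)), -14))) = Add(9, Mul(-3, Add(-14, Mul(2, Pow(v, 2))))) = Add(9, Add(42, Mul(-6, Pow(v, 2)))) = Add(51, Mul(-6, Pow(v, 2))))
Function('U')(W, H) = Add(-549, H) (Function('U')(W, H) = Add(H, Add(51, Mul(-6, Pow(-10, 2)))) = Add(H, Add(51, Mul(-6, 100))) = Add(H, Add(51, -600)) = Add(H, -549) = Add(-549, H))
Add(Add(Function('p')(-163, 320), Function('U')(-364, -426)), -50607) = Add(Add(-163, Add(-549, -426)), -50607) = Add(Add(-163, -975), -50607) = Add(-1138, -50607) = -51745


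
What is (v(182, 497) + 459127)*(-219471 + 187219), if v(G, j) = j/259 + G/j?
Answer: -38900189647264/2627 ≈ -1.4808e+10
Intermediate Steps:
v(G, j) = j/259 + G/j (v(G, j) = j*(1/259) + G/j = j/259 + G/j)
(v(182, 497) + 459127)*(-219471 + 187219) = (((1/259)*497 + 182/497) + 459127)*(-219471 + 187219) = ((71/37 + 182*(1/497)) + 459127)*(-32252) = ((71/37 + 26/71) + 459127)*(-32252) = (6003/2627 + 459127)*(-32252) = (1206132632/2627)*(-32252) = -38900189647264/2627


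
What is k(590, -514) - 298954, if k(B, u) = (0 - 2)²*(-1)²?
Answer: -298950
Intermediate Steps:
k(B, u) = 4 (k(B, u) = (-2)²*1 = 4*1 = 4)
k(590, -514) - 298954 = 4 - 298954 = -298950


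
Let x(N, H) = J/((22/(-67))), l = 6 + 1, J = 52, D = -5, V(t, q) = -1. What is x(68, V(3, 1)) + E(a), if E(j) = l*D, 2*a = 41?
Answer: -2127/11 ≈ -193.36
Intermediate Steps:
a = 41/2 (a = (½)*41 = 41/2 ≈ 20.500)
l = 7
x(N, H) = -1742/11 (x(N, H) = 52/((22/(-67))) = 52/((22*(-1/67))) = 52/(-22/67) = 52*(-67/22) = -1742/11)
E(j) = -35 (E(j) = 7*(-5) = -35)
x(68, V(3, 1)) + E(a) = -1742/11 - 35 = -2127/11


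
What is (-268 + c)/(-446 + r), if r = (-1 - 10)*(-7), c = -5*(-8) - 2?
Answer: 230/369 ≈ 0.62331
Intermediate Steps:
c = 38 (c = 40 - 2 = 38)
r = 77 (r = -11*(-7) = 77)
(-268 + c)/(-446 + r) = (-268 + 38)/(-446 + 77) = -230/(-369) = -230*(-1/369) = 230/369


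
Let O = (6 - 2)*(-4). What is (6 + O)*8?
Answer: -80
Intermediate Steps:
O = -16 (O = 4*(-4) = -16)
(6 + O)*8 = (6 - 16)*8 = -10*8 = -80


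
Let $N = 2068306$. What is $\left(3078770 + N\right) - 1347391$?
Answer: $3799685$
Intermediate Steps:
$\left(3078770 + N\right) - 1347391 = \left(3078770 + 2068306\right) - 1347391 = 5147076 - 1347391 = 3799685$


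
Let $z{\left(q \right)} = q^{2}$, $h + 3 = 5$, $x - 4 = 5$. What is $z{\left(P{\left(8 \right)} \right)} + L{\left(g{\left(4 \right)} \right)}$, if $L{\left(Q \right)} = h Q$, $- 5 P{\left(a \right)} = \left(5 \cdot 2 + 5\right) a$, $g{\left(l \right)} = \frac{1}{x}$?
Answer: $\frac{5186}{9} \approx 576.22$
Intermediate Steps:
$x = 9$ ($x = 4 + 5 = 9$)
$g{\left(l \right)} = \frac{1}{9}$
$h = 2$ ($h = -3 + 5 = 2$)
$P{\left(a \right)} = - 3 a$ ($P{\left(a \right)} = - \frac{\left(5 \cdot 2 + 5\right) a}{5} = - \frac{\left(10 + 5\right) a}{5} = - \frac{15 a}{5} = - 3 a$)
$L{\left(Q \right)} = 2 Q$
$z{\left(P{\left(8 \right)} \right)} + L{\left(g{\left(4 \right)} \right)} = \left(\left(-3\right) 8\right)^{2} + 2 \cdot \frac{1}{9} = \left(-24\right)^{2} + \frac{2}{9} = 576 + \frac{2}{9} = \frac{5186}{9}$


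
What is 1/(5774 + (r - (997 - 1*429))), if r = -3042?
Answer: 1/2164 ≈ 0.00046211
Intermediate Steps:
1/(5774 + (r - (997 - 1*429))) = 1/(5774 + (-3042 - (997 - 1*429))) = 1/(5774 + (-3042 - (997 - 429))) = 1/(5774 + (-3042 - 1*568)) = 1/(5774 + (-3042 - 568)) = 1/(5774 - 3610) = 1/2164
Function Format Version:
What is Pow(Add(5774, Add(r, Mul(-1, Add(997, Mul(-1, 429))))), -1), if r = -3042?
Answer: Rational(1, 2164) ≈ 0.00046211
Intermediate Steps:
Pow(Add(5774, Add(r, Mul(-1, Add(997, Mul(-1, 429))))), -1) = Pow(Add(5774, Add(-3042, Mul(-1, Add(997, Mul(-1, 429))))), -1) = Pow(Add(5774, Add(-3042, Mul(-1, Add(997, -429)))), -1) = Pow(Add(5774, Add(-3042, Mul(-1, 568))), -1) = Pow(Add(5774, Add(-3042, -568)), -1) = Pow(Add(5774, -3610), -1) = Pow(2164, -1) = Rational(1, 2164)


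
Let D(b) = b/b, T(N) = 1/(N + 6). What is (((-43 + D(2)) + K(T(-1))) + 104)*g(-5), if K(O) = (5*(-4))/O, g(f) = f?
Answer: 190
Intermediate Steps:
T(N) = 1/(6 + N)
K(O) = -20/O
D(b) = 1
(((-43 + D(2)) + K(T(-1))) + 104)*g(-5) = (((-43 + 1) - 20/(1/(6 - 1))) + 104)*(-5) = ((-42 - 20/(1/5)) + 104)*(-5) = ((-42 - 20/⅕) + 104)*(-5) = ((-42 - 20*5) + 104)*(-5) = ((-42 - 100) + 104)*(-5) = (-142 + 104)*(-5) = -38*(-5) = 190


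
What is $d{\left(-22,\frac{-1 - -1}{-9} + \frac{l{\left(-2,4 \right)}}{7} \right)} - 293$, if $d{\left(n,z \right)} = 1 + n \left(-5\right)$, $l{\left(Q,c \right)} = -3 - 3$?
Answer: $-182$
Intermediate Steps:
$l{\left(Q,c \right)} = -6$ ($l{\left(Q,c \right)} = -3 - 3 = -6$)
$d{\left(n,z \right)} = 1 - 5 n$
$d{\left(-22,\frac{-1 - -1}{-9} + \frac{l{\left(-2,4 \right)}}{7} \right)} - 293 = \left(1 - -110\right) - 293 = \left(1 + 110\right) - 293 = 111 - 293 = -182$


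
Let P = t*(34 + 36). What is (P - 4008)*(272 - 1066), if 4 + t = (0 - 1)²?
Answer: 3349092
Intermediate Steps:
t = -3 (t = -4 + (0 - 1)² = -4 + (-1)² = -4 + 1 = -3)
P = -210 (P = -3*(34 + 36) = -3*70 = -210)
(P - 4008)*(272 - 1066) = (-210 - 4008)*(272 - 1066) = -4218*(-794) = 3349092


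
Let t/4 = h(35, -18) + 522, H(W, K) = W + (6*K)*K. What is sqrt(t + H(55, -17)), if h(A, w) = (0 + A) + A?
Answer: sqrt(4157) ≈ 64.475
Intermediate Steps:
h(A, w) = 2*A (h(A, w) = A + A = 2*A)
H(W, K) = W + 6*K**2
t = 2368 (t = 4*(2*35 + 522) = 4*(70 + 522) = 4*592 = 2368)
sqrt(t + H(55, -17)) = sqrt(2368 + (55 + 6*(-17)**2)) = sqrt(2368 + (55 + 6*289)) = sqrt(2368 + (55 + 1734)) = sqrt(2368 + 1789) = sqrt(4157)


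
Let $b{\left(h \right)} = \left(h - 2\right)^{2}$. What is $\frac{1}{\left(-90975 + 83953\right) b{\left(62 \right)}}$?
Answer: $- \frac{1}{25279200} \approx -3.9558 \cdot 10^{-8}$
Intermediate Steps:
$b{\left(h \right)} = \left(-2 + h\right)^{2}$
$\frac{1}{\left(-90975 + 83953\right) b{\left(62 \right)}} = \frac{1}{\left(-90975 + 83953\right) \left(-2 + 62\right)^{2}} = \frac{1}{\left(-7022\right) 60^{2}} = - \frac{1}{7022 \cdot 3600} = \left(- \frac{1}{7022}\right) \frac{1}{3600} = - \frac{1}{25279200}$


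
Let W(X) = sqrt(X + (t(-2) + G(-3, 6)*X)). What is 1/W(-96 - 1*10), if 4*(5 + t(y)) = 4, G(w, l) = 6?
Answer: -I*sqrt(746)/746 ≈ -0.036613*I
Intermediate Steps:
t(y) = -4 (t(y) = -5 + (1/4)*4 = -5 + 1 = -4)
W(X) = sqrt(-4 + 7*X) (W(X) = sqrt(X + (-4 + 6*X)) = sqrt(-4 + 7*X))
1/W(-96 - 1*10) = 1/(sqrt(-4 + 7*(-96 - 1*10))) = 1/(sqrt(-4 + 7*(-96 - 10))) = 1/(sqrt(-4 + 7*(-106))) = 1/(sqrt(-4 - 742)) = 1/(sqrt(-746)) = 1/(I*sqrt(746)) = -I*sqrt(746)/746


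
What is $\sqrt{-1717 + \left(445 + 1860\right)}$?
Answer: $14 \sqrt{3} \approx 24.249$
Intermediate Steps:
$\sqrt{-1717 + \left(445 + 1860\right)} = \sqrt{-1717 + 2305} = \sqrt{588} = 14 \sqrt{3}$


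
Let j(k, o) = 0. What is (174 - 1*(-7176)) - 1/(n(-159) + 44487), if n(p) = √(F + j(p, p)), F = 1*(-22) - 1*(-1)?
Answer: 4848778300671/659697730 + I*√21/1979093190 ≈ 7350.0 + 2.3155e-9*I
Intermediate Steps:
F = -21 (F = -22 + 1 = -21)
n(p) = I*√21 (n(p) = √(-21 + 0) = √(-21) = I*√21)
(174 - 1*(-7176)) - 1/(n(-159) + 44487) = (174 - 1*(-7176)) - 1/(I*√21 + 44487) = (174 + 7176) - 1/(44487 + I*√21) = 7350 - 1/(44487 + I*√21)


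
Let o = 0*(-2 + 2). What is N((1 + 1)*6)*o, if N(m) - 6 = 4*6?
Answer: 0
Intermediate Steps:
o = 0 (o = 0*0 = 0)
N(m) = 30 (N(m) = 6 + 4*6 = 6 + 24 = 30)
N((1 + 1)*6)*o = 30*0 = 0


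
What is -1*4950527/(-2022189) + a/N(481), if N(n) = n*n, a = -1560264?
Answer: -154599216973/35988897633 ≈ -4.2957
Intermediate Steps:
N(n) = n²
-1*4950527/(-2022189) + a/N(481) = -1*4950527/(-2022189) - 1560264/(481²) = -4950527*(-1/2022189) - 1560264/231361 = 4950527/2022189 - 1560264*1/231361 = 4950527/2022189 - 1560264/231361 = -154599216973/35988897633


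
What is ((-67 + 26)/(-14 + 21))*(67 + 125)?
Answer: -7872/7 ≈ -1124.6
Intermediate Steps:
((-67 + 26)/(-14 + 21))*(67 + 125) = -41/7*192 = -7872/7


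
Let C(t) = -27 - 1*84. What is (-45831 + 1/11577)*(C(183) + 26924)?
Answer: -14226588636118/11577 ≈ -1.2289e+9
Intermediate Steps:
C(t) = -111 (C(t) = -27 - 84 = -111)
(-45831 + 1/11577)*(C(183) + 26924) = (-45831 + 1/11577)*(-111 + 26924) = (-45831 + 1/11577)*26813 = -530585486/11577*26813 = -14226588636118/11577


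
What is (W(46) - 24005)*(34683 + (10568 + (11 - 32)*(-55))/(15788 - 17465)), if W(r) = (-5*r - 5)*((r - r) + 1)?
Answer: -469865477440/559 ≈ -8.4055e+8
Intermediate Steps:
W(r) = -5 - 5*r (W(r) = (-5 - 5*r)*(0 + 1) = (-5 - 5*r)*1 = -5 - 5*r)
(W(46) - 24005)*(34683 + (10568 + (11 - 32)*(-55))/(15788 - 17465)) = ((-5 - 5*46) - 24005)*(34683 + (10568 + (11 - 32)*(-55))/(15788 - 17465)) = ((-5 - 230) - 24005)*(34683 + (10568 - 21*(-55))/(-1677)) = (-235 - 24005)*(34683 + (10568 + 1155)*(-1/1677)) = -24240*(34683 + 11723*(-1/1677)) = -24240*(34683 - 11723/1677) = -24240*58151668/1677 = -469865477440/559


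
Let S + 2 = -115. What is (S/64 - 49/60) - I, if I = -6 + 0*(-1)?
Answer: 3221/960 ≈ 3.3552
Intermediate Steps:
S = -117 (S = -2 - 115 = -117)
I = -6 (I = -6 + 0 = -6)
(S/64 - 49/60) - I = (-117/64 - 49/60) - 1*(-6) = (-117*1/64 - 49*1/60) + 6 = (-117/64 - 49/60) + 6 = -2539/960 + 6 = 3221/960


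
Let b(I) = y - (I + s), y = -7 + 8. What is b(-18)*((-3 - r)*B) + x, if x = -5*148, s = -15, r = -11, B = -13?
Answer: -4276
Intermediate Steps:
y = 1
b(I) = 16 - I (b(I) = 1 - (I - 15) = 1 - (-15 + I) = 1 + (15 - I) = 16 - I)
x = -740
b(-18)*((-3 - r)*B) + x = (16 - 1*(-18))*((-3 - 1*(-11))*(-13)) - 740 = (16 + 18)*((-3 + 11)*(-13)) - 740 = 34*(8*(-13)) - 740 = 34*(-104) - 740 = -3536 - 740 = -4276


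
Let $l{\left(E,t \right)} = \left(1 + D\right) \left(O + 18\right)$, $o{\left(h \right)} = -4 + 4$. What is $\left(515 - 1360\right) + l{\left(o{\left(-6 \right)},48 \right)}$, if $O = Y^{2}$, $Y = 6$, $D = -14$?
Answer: $-1547$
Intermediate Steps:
$O = 36$ ($O = 6^{2} = 36$)
$o{\left(h \right)} = 0$
$l{\left(E,t \right)} = -702$ ($l{\left(E,t \right)} = \left(1 - 14\right) \left(36 + 18\right) = \left(-13\right) 54 = -702$)
$\left(515 - 1360\right) + l{\left(o{\left(-6 \right)},48 \right)} = \left(515 - 1360\right) - 702 = -845 - 702 = -1547$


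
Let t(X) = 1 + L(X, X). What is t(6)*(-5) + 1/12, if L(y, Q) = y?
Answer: -419/12 ≈ -34.917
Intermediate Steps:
t(X) = 1 + X
t(6)*(-5) + 1/12 = (1 + 6)*(-5) + 1/12 = 7*(-5) + 1/12 = -35 + 1/12 = -419/12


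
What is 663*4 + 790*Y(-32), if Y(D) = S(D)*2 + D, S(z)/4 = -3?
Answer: -41588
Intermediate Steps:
S(z) = -12 (S(z) = 4*(-3) = -12)
Y(D) = -24 + D (Y(D) = -12*2 + D = -24 + D)
663*4 + 790*Y(-32) = 663*4 + 790*(-24 - 32) = 2652 + 790*(-56) = 2652 - 44240 = -41588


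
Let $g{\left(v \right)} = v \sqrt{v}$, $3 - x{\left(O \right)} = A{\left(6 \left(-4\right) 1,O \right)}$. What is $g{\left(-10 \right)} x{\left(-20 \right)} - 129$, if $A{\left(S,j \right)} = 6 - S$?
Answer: $-129 + 270 i \sqrt{10} \approx -129.0 + 853.82 i$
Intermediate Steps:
$x{\left(O \right)} = -27$ ($x{\left(O \right)} = 3 - \left(6 - 6 \left(-4\right) 1\right) = 3 - \left(6 - \left(-24\right) 1\right) = 3 - \left(6 - -24\right) = 3 - \left(6 + 24\right) = 3 - 30 = -27$)
$g{\left(v \right)} = v^{\frac{3}{2}}$
$g{\left(-10 \right)} x{\left(-20 \right)} - 129 = \left(-10\right)^{\frac{3}{2}} \left(-27\right) - 129 = - 10 i \sqrt{10} \left(-27\right) - 129 = 270 i \sqrt{10} - 129 = -129 + 270 i \sqrt{10}$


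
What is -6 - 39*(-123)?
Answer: 4791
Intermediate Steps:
-6 - 39*(-123) = -6 + 4797 = 4791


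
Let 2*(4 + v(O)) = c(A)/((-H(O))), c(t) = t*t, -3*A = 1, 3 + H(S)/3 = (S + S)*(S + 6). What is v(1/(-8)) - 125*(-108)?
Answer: 52108072/3861 ≈ 13496.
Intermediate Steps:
H(S) = -9 + 6*S*(6 + S) (H(S) = -9 + 3*((S + S)*(S + 6)) = -9 + 3*((2*S)*(6 + S)) = -9 + 3*(2*S*(6 + S)) = -9 + 6*S*(6 + S))
A = -⅓ (A = -⅓*1 = -⅓ ≈ -0.33333)
c(t) = t²
v(O) = -4 + 1/(18*(9 - 36*O - 6*O²)) (v(O) = -4 + ((-⅓)²/((-(-9 + 6*O² + 36*O))))/2 = -4 + (1/(9*(9 - 36*O - 6*O²)))/2 = -4 + 1/(18*(9 - 36*O - 6*O²)))
v(1/(-8)) - 125*(-108) = (647 - 2592/(-8) - 432*(1/(-8))²)/(54*(-3 + 2*(1/(-8))² + 12*(1/(-8)))) - 125*(-108) = (647 - 2592*(-1)/8 - 432*(1*(-⅛))²)/(54*(-3 + 2*(1*(-⅛))² + 12*(1*(-⅛)))) + 13500 = (647 - 2592*(-⅛) - 432*(-⅛)²)/(54*(-3 + 2*(-⅛)² + 12*(-⅛))) + 13500 = (647 + 324 - 432*1/64)/(54*(-3 + 2*(1/64) - 3/2)) + 13500 = (647 + 324 - 27/4)/(54*(-3 + 1/32 - 3/2)) + 13500 = (1/54)*(3857/4)/(-143/32) + 13500 = (1/54)*(-32/143)*(3857/4) + 13500 = -15428/3861 + 13500 = 52108072/3861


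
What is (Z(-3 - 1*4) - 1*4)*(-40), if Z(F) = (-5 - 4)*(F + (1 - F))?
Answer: 520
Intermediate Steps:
Z(F) = -9 (Z(F) = -9*1 = -9)
(Z(-3 - 1*4) - 1*4)*(-40) = (-9 - 1*4)*(-40) = (-9 - 4)*(-40) = -13*(-40) = 520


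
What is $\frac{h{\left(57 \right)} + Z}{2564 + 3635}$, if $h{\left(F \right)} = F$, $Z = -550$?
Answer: $- \frac{493}{6199} \approx -0.079529$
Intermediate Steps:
$\frac{h{\left(57 \right)} + Z}{2564 + 3635} = \frac{57 - 550}{2564 + 3635} = - \frac{493}{6199}$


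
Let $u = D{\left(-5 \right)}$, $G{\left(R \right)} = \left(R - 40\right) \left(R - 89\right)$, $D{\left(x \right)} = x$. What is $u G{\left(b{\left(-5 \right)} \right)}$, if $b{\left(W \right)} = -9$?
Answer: $-24010$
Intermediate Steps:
$G{\left(R \right)} = \left(-89 + R\right) \left(-40 + R\right)$ ($G{\left(R \right)} = \left(-40 + R\right) \left(-89 + R\right) = \left(-89 + R\right) \left(-40 + R\right)$)
$u = -5$
$u G{\left(b{\left(-5 \right)} \right)} = - 5 \left(3560 + \left(-9\right)^{2} - -1161\right) = - 5 \left(3560 + 81 + 1161\right) = \left(-5\right) 4802 = -24010$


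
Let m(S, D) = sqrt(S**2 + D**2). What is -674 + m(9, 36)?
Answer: -674 + 9*sqrt(17) ≈ -636.89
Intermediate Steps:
m(S, D) = sqrt(D**2 + S**2)
-674 + m(9, 36) = -674 + sqrt(36**2 + 9**2) = -674 + sqrt(1296 + 81) = -674 + sqrt(1377) = -674 + 9*sqrt(17)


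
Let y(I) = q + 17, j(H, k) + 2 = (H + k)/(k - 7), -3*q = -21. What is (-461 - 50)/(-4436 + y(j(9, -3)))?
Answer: 511/4412 ≈ 0.11582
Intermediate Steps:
q = 7 (q = -⅓*(-21) = 7)
j(H, k) = -2 + (H + k)/(-7 + k) (j(H, k) = -2 + (H + k)/(k - 7) = -2 + (H + k)/(-7 + k))
y(I) = 24 (y(I) = 7 + 17 = 24)
(-461 - 50)/(-4436 + y(j(9, -3))) = (-461 - 50)/(-4436 + 24) = -511/(-4412) = -511*(-1/4412) = 511/4412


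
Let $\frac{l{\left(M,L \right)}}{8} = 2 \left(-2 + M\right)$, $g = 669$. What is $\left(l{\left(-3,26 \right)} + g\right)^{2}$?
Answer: $346921$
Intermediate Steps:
$l{\left(M,L \right)} = -32 + 16 M$ ($l{\left(M,L \right)} = 8 \cdot 2 \left(-2 + M\right) = 8 \left(-4 + 2 M\right) = -32 + 16 M$)
$\left(l{\left(-3,26 \right)} + g\right)^{2} = \left(\left(-32 + 16 \left(-3\right)\right) + 669\right)^{2} = \left(\left(-32 - 48\right) + 669\right)^{2} = \left(-80 + 669\right)^{2} = 589^{2} = 346921$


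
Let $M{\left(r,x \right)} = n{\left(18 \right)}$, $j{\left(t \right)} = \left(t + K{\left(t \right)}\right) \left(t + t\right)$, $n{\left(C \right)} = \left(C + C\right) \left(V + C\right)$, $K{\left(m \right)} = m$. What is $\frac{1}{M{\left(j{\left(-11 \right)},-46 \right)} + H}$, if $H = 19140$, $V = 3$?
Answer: $\frac{1}{19896} \approx 5.0261 \cdot 10^{-5}$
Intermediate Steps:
$n{\left(C \right)} = 2 C \left(3 + C\right)$ ($n{\left(C \right)} = \left(C + C\right) \left(3 + C\right) = 2 C \left(3 + C\right)$)
$j{\left(t \right)} = 4 t^{2}$ ($j{\left(t \right)} = \left(t + t\right) \left(t + t\right) = 2 t 2 t = 4 t^{2}$)
$M{\left(r,x \right)} = 756$ ($M{\left(r,x \right)} = 2 \cdot 18 \left(3 + 18\right) = 2 \cdot 18 \cdot 21 = 756$)
$\frac{1}{M{\left(j{\left(-11 \right)},-46 \right)} + H} = \frac{1}{756 + 19140} = \frac{1}{19896}$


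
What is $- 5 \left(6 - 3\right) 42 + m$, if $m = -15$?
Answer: $-645$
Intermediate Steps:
$- 5 \left(6 - 3\right) 42 + m = - 5 \left(6 - 3\right) 42 - 15 = \left(-5\right) 3 \cdot 42 - 15 = \left(-15\right) 42 - 15 = -630 - 15 = -645$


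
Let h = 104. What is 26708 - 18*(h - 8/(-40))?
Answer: 124162/5 ≈ 24832.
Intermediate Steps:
26708 - 18*(h - 8/(-40)) = 26708 - 18*(104 - 8/(-40)) = 26708 - 18*(104 - 8*(-1/40)) = 26708 - 18*(104 + ⅕) = 26708 - 18*521/5 = 26708 - 1*9378/5 = 26708 - 9378/5 = 124162/5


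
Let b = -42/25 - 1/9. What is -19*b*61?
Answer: 467077/225 ≈ 2075.9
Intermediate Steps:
b = -403/225 (b = -42*1/25 - 1*⅑ = -42/25 - ⅑ = -403/225 ≈ -1.7911)
-19*b*61 = -19*(-403/225)*61 = (7657/225)*61 = 467077/225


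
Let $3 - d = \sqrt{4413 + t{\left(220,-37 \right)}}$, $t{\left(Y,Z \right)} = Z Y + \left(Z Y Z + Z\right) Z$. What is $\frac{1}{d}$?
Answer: $\frac{3}{11146027} + \frac{i \sqrt{11146018}}{11146027} \approx 2.6915 \cdot 10^{-7} + 0.00029953 i$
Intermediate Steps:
$t{\left(Y,Z \right)} = Y Z + Z \left(Z + Y Z^{2}\right)$ ($t{\left(Y,Z \right)} = Y Z + \left(Y Z Z + Z\right) Z = Y Z + \left(Y Z^{2} + Z\right) Z = Y Z + \left(Z + Y Z^{2}\right) Z = Y Z + Z \left(Z + Y Z^{2}\right)$)
$d = 3 - i \sqrt{11146018}$ ($d = 3 - \sqrt{4413 - 37 \left(220 - 37 + 220 \left(-37\right)^{2}\right)} = 3 - \sqrt{4413 - 37 \left(220 - 37 + 220 \cdot 1369\right)} = 3 - \sqrt{4413 - 37 \left(220 - 37 + 301180\right)} = 3 - \sqrt{4413 - 11150431} = 3 - \sqrt{-11146018} = 3 - i \sqrt{11146018} \approx 3.0 - 3338.6 i$)
$\frac{1}{d} = \frac{1}{3 - i \sqrt{11146018}}$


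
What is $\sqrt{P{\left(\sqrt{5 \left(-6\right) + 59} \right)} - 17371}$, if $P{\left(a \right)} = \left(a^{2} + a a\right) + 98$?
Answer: $i \sqrt{17215} \approx 131.21 i$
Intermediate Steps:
$P{\left(a \right)} = 98 + 2 a^{2}$ ($P{\left(a \right)} = \left(a^{2} + a^{2}\right) + 98 = 2 a^{2} + 98 = 98 + 2 a^{2}$)
$\sqrt{P{\left(\sqrt{5 \left(-6\right) + 59} \right)} - 17371} = \sqrt{\left(98 + 2 \left(\sqrt{5 \left(-6\right) + 59}\right)^{2}\right) - 17371} = \sqrt{\left(98 + 2 \left(\sqrt{-30 + 59}\right)^{2}\right) - 17371} = \sqrt{\left(98 + 2 \left(\sqrt{29}\right)^{2}\right) - 17371} = \sqrt{\left(98 + 2 \cdot 29\right) - 17371} = \sqrt{\left(98 + 58\right) - 17371} = \sqrt{156 - 17371} = \sqrt{-17215} = i \sqrt{17215}$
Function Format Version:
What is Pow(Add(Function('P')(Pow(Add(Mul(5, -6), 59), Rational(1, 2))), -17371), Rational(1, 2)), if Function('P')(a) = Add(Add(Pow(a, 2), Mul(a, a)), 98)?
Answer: Mul(I, Pow(17215, Rational(1, 2))) ≈ Mul(131.21, I)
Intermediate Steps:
Function('P')(a) = Add(98, Mul(2, Pow(a, 2))) (Function('P')(a) = Add(Add(Pow(a, 2), Pow(a, 2)), 98) = Add(Mul(2, Pow(a, 2)), 98) = Add(98, Mul(2, Pow(a, 2))))
Pow(Add(Function('P')(Pow(Add(Mul(5, -6), 59), Rational(1, 2))), -17371), Rational(1, 2)) = Pow(Add(Add(98, Mul(2, Pow(Pow(Add(Mul(5, -6), 59), Rational(1, 2)), 2))), -17371), Rational(1, 2)) = Pow(Add(Add(98, Mul(2, Pow(Pow(Add(-30, 59), Rational(1, 2)), 2))), -17371), Rational(1, 2)) = Pow(Add(Add(98, Mul(2, Pow(Pow(29, Rational(1, 2)), 2))), -17371), Rational(1, 2)) = Pow(Add(Add(98, Mul(2, 29)), -17371), Rational(1, 2)) = Pow(Add(Add(98, 58), -17371), Rational(1, 2)) = Pow(Add(156, -17371), Rational(1, 2)) = Pow(-17215, Rational(1, 2)) = Mul(I, Pow(17215, Rational(1, 2)))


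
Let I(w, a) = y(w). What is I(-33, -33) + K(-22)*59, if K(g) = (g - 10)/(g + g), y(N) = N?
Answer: 109/11 ≈ 9.9091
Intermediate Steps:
I(w, a) = w
K(g) = (-10 + g)/(2*g) (K(g) = (-10 + g)/((2*g)) = (-10 + g)*(1/(2*g)) = (-10 + g)/(2*g))
I(-33, -33) + K(-22)*59 = -33 + ((½)*(-10 - 22)/(-22))*59 = -33 + ((½)*(-1/22)*(-32))*59 = -33 + (8/11)*59 = -33 + 472/11 = 109/11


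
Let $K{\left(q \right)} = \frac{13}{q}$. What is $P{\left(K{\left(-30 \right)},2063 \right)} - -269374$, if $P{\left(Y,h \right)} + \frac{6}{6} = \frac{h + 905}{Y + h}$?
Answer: $\frac{16668082161}{61877} \approx 2.6937 \cdot 10^{5}$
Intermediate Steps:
$P{\left(Y,h \right)} = -1 + \frac{905 + h}{Y + h}$ ($P{\left(Y,h \right)} = -1 + \frac{h + 905}{Y + h} = -1 + \frac{905 + h}{Y + h}$)
$P{\left(K{\left(-30 \right)},2063 \right)} - -269374 = \frac{905 - \frac{13}{-30}}{\frac{13}{-30} + 2063} - -269374 = \frac{905 - 13 \left(- \frac{1}{30}\right)}{13 \left(- \frac{1}{30}\right) + 2063} + 269374 = \frac{905 - - \frac{13}{30}}{- \frac{13}{30} + 2063} + 269374 = \frac{905 + \frac{13}{30}}{\frac{61877}{30}} + 269374 = \frac{30}{61877} \cdot \frac{27163}{30} + 269374 = \frac{27163}{61877} + 269374 = \frac{16668082161}{61877}$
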